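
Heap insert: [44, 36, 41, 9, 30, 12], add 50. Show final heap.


Append 50: [44, 36, 41, 9, 30, 12, 50]
Bubble up: swap idx 6(50) with idx 2(41); swap idx 2(50) with idx 0(44)
Result: [50, 36, 44, 9, 30, 12, 41]


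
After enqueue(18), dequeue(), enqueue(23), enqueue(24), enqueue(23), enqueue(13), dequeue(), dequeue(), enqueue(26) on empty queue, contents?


enqueue(18) -> [18]
dequeue() returns 18 -> []
enqueue(23) -> [23]
enqueue(24) -> [23, 24]
enqueue(23) -> [23, 24, 23]
enqueue(13) -> [23, 24, 23, 13]
dequeue() returns 23 -> [24, 23, 13]
dequeue() returns 24 -> [23, 13]
enqueue(26) -> [23, 13, 26]
Final queue (front to back): [23, 13, 26]


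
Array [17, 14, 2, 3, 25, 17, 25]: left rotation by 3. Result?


Left rotate by 3: [3, 25, 17, 25, 17, 14, 2]


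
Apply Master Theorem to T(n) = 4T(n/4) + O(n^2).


a=4, b=4, c=2. log_4(4)=1 < c=2. Case 3: O(n^c) = O(n^2)
Complexity: O(n^2)


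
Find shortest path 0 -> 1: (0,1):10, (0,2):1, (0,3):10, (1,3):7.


Dijkstra from 0:
Distances: {0: 0, 1: 10, 2: 1, 3: 10}
Shortest distance to 1 = 10, path = [0, 1]


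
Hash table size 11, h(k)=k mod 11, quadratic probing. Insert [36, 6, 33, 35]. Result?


Insertions: 36->slot 3; 6->slot 6; 33->slot 0; 35->slot 2
Table: [33, None, 35, 36, None, None, 6, None, None, None, None]


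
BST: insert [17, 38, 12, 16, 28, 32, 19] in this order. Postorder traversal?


Root = 17; build tree by BST insertion.
Postorder traversal: [16, 12, 19, 32, 28, 38, 17]


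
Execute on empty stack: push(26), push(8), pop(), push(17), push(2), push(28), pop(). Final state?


push(26) -> [26]
push(8) -> [26, 8]
pop() returns 8 -> [26]
push(17) -> [26, 17]
push(2) -> [26, 17, 2]
push(28) -> [26, 17, 2, 28]
pop() returns 28 -> [26, 17, 2]
Final stack (bottom to top): [26, 17, 2]


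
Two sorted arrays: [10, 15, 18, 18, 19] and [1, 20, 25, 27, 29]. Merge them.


Compare heads, take smaller each step.
Merged: [1, 10, 15, 18, 18, 19, 20, 25, 27, 29]


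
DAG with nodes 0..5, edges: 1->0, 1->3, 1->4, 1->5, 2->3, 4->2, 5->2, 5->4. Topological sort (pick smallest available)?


Kahn's algorithm, process smallest node first
Order: [1, 0, 5, 4, 2, 3]


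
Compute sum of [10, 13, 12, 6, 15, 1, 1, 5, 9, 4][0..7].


Prefix sums: [0, 10, 23, 35, 41, 56, 57, 58, 63, 72, 76]
Sum[0..7] = prefix[8] - prefix[0] = 63 - 0 = 63


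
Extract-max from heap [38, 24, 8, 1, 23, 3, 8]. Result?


Max = 38
Replace root with last, heapify down
Resulting heap: [24, 23, 8, 1, 8, 3]


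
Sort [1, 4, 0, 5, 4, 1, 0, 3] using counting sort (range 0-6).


Count array: [2, 2, 0, 1, 2, 1, 0]
Reconstruct: [0, 0, 1, 1, 3, 4, 4, 5]


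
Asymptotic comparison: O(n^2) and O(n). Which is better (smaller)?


linear grows slower than quadratic
O(n) is asymptotically smaller; O(n^2) grows faster


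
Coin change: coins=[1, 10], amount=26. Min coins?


dp[0]=0; dp[i]=1+min(dp[i-c] for c in coins)
...dp[21]=3, dp[22]=4, dp[23]=5, dp[24]=6, dp[25]=7, dp[26]=8
Minimum coins for 26 = 8


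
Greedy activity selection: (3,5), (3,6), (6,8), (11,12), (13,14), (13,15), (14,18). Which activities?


Greedy: pick earliest-ending, then skip overlaps.
Selected (5 activities): [(3, 5), (6, 8), (11, 12), (13, 14), (14, 18)]


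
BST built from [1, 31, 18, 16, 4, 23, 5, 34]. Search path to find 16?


BST root = 1
Search for 16: compare at each node
Path: [1, 31, 18, 16]


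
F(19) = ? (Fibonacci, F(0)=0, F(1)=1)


F(n)=F(n-1)+F(n-2)
...F(17)=1597, F(18)=2584, F(19)=4181


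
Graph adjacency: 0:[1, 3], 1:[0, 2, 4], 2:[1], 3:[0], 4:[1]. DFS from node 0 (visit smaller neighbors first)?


DFS stack-based: start with [0]
Visit order: [0, 1, 2, 4, 3]


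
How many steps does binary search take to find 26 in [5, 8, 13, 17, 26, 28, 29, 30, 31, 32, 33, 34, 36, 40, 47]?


Search for 26:
[0,14] mid=7 arr[7]=30
[0,6] mid=3 arr[3]=17
[4,6] mid=5 arr[5]=28
[4,4] mid=4 arr[4]=26
Total: 4 comparisons


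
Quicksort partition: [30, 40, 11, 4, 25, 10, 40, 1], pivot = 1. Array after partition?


Elements <= 1 go left of pivot.
Result: [1, 40, 11, 4, 25, 10, 40, 30], pivot at index 0


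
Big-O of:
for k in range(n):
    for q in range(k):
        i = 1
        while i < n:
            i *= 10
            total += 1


Per nesting level: O(n) * O(n) [triangular over k] * O(log n) = O(n^2 log n)
Complexity: O(n^2 log n)


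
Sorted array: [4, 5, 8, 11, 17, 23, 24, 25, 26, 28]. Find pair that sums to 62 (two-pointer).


Two pointers: lo=0, hi=9
No pair sums to 62


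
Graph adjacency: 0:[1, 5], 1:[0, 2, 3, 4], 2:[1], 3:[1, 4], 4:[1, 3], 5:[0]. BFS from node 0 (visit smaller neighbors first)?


BFS queue: start with [0]
Visit order: [0, 1, 5, 2, 3, 4]


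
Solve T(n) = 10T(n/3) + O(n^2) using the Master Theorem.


a=10, b=3, c=2. log_3(10)=2.096 > c=2. Case 1: O(n^log_b(a)) = O(n^2.096)
Complexity: O(n^2.096)


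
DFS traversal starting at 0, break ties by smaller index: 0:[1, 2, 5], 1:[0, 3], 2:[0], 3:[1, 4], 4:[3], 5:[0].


DFS stack-based: start with [0]
Visit order: [0, 1, 3, 4, 2, 5]


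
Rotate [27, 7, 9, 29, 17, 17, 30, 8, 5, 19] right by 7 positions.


Right rotate by 7: [29, 17, 17, 30, 8, 5, 19, 27, 7, 9]


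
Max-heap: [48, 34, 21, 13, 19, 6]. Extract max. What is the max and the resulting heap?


Max = 48
Replace root with last, heapify down
Resulting heap: [34, 19, 21, 13, 6]


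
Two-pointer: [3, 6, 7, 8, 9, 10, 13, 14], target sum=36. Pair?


Two pointers: lo=0, hi=7
No pair sums to 36


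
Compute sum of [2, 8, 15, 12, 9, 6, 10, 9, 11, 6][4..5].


Prefix sums: [0, 2, 10, 25, 37, 46, 52, 62, 71, 82, 88]
Sum[4..5] = prefix[6] - prefix[4] = 52 - 37 = 15


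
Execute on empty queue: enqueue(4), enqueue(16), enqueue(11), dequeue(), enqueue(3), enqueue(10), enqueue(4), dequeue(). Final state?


enqueue(4) -> [4]
enqueue(16) -> [4, 16]
enqueue(11) -> [4, 16, 11]
dequeue() returns 4 -> [16, 11]
enqueue(3) -> [16, 11, 3]
enqueue(10) -> [16, 11, 3, 10]
enqueue(4) -> [16, 11, 3, 10, 4]
dequeue() returns 16 -> [11, 3, 10, 4]
Final queue (front to back): [11, 3, 10, 4]


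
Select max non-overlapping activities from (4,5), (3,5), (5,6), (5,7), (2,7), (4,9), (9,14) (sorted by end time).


Greedy: pick earliest-ending, then skip overlaps.
Selected (3 activities): [(4, 5), (5, 6), (9, 14)]


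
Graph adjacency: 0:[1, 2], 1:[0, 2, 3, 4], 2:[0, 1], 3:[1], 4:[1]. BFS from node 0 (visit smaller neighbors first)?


BFS queue: start with [0]
Visit order: [0, 1, 2, 3, 4]


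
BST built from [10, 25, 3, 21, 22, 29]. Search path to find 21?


BST root = 10
Search for 21: compare at each node
Path: [10, 25, 21]


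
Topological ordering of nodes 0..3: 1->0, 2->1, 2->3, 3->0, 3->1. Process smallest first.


Kahn's algorithm, process smallest node first
Order: [2, 3, 1, 0]


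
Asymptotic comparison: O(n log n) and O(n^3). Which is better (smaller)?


linearithmic grows slower than cubic
O(n log n) is asymptotically smaller; O(n^3) grows faster


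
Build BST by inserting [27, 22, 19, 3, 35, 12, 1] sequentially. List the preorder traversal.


Root = 27; build tree by BST insertion.
Preorder traversal: [27, 22, 19, 3, 1, 12, 35]


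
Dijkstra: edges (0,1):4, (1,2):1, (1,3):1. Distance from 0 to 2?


Dijkstra from 0:
Distances: {0: 0, 1: 4, 2: 5, 3: 5}
Shortest distance to 2 = 5, path = [0, 1, 2]


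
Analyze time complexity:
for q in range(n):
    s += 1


Per nesting level: O(n) = O(n)
Complexity: O(n)


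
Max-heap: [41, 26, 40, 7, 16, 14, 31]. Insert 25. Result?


Append 25: [41, 26, 40, 7, 16, 14, 31, 25]
Bubble up: swap idx 7(25) with idx 3(7)
Result: [41, 26, 40, 25, 16, 14, 31, 7]


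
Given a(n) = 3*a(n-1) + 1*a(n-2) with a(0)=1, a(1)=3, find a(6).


Build bottom-up:
...a(4)=109, a(5)=360, a(6)=3*360+1*109=1189


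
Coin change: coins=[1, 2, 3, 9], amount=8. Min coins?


dp[0]=0; dp[i]=1+min(dp[i-c] for c in coins)
...dp[3]=1, dp[4]=2, dp[5]=2, dp[6]=2, dp[7]=3, dp[8]=3
Minimum coins for 8 = 3


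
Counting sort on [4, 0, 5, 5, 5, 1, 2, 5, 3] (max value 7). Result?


Count array: [1, 1, 1, 1, 1, 4, 0, 0]
Reconstruct: [0, 1, 2, 3, 4, 5, 5, 5, 5]


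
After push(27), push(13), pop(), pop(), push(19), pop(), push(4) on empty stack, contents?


push(27) -> [27]
push(13) -> [27, 13]
pop() returns 13 -> [27]
pop() returns 27 -> []
push(19) -> [19]
pop() returns 19 -> []
push(4) -> [4]
Final stack (bottom to top): [4]


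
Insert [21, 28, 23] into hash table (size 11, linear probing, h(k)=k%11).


Insertions: 21->slot 10; 28->slot 6; 23->slot 1
Table: [None, 23, None, None, None, None, 28, None, None, None, 21]


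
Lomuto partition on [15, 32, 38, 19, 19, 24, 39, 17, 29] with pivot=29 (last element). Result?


Elements <= 29 go left of pivot.
Result: [15, 19, 19, 24, 17, 29, 39, 38, 32], pivot at index 5


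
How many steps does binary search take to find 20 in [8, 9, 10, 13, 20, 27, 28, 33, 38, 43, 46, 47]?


Search for 20:
[0,11] mid=5 arr[5]=27
[0,4] mid=2 arr[2]=10
[3,4] mid=3 arr[3]=13
[4,4] mid=4 arr[4]=20
Total: 4 comparisons


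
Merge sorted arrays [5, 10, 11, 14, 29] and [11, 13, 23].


Compare heads, take smaller each step.
Merged: [5, 10, 11, 11, 13, 14, 23, 29]


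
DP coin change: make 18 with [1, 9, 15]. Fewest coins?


dp[0]=0; dp[i]=1+min(dp[i-c] for c in coins)
...dp[13]=5, dp[14]=6, dp[15]=1, dp[16]=2, dp[17]=3, dp[18]=2
Minimum coins for 18 = 2


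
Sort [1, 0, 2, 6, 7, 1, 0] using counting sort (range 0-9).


Count array: [2, 2, 1, 0, 0, 0, 1, 1, 0, 0]
Reconstruct: [0, 0, 1, 1, 2, 6, 7]


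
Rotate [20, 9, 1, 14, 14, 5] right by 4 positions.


Right rotate by 4: [1, 14, 14, 5, 20, 9]


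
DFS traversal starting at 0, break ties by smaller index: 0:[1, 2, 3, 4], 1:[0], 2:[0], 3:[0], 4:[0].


DFS stack-based: start with [0]
Visit order: [0, 1, 2, 3, 4]


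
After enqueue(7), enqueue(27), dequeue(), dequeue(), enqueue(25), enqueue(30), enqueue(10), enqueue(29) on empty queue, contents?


enqueue(7) -> [7]
enqueue(27) -> [7, 27]
dequeue() returns 7 -> [27]
dequeue() returns 27 -> []
enqueue(25) -> [25]
enqueue(30) -> [25, 30]
enqueue(10) -> [25, 30, 10]
enqueue(29) -> [25, 30, 10, 29]
Final queue (front to back): [25, 30, 10, 29]


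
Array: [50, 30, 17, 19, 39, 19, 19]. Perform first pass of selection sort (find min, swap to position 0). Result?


After one pass: [17, 30, 50, 19, 39, 19, 19]


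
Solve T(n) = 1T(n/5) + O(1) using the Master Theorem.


a=1, b=5, c=0. log_5(1)=0 = c=0. Case 2: O(n^c log n) = O(log n)
Complexity: O(log n)


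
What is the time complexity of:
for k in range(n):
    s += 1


Per nesting level: O(n) = O(n)
Complexity: O(n)


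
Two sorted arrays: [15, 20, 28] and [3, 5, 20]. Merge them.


Compare heads, take smaller each step.
Merged: [3, 5, 15, 20, 20, 28]


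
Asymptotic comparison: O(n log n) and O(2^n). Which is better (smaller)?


linearithmic grows slower than exponential
O(n log n) is asymptotically smaller; O(2^n) grows faster


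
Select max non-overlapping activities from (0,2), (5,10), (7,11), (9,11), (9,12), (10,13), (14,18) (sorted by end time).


Greedy: pick earliest-ending, then skip overlaps.
Selected (4 activities): [(0, 2), (5, 10), (10, 13), (14, 18)]


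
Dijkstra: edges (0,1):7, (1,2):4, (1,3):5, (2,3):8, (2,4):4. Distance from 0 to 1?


Dijkstra from 0:
Distances: {0: 0, 1: 7, 2: 11, 3: 12, 4: 15}
Shortest distance to 1 = 7, path = [0, 1]


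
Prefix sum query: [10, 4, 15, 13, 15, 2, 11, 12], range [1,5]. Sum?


Prefix sums: [0, 10, 14, 29, 42, 57, 59, 70, 82]
Sum[1..5] = prefix[6] - prefix[1] = 59 - 10 = 49


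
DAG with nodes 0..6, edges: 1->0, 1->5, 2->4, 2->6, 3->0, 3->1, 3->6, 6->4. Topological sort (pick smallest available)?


Kahn's algorithm, process smallest node first
Order: [2, 3, 1, 0, 5, 6, 4]


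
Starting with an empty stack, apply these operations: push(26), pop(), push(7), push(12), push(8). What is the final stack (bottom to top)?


push(26) -> [26]
pop() returns 26 -> []
push(7) -> [7]
push(12) -> [7, 12]
push(8) -> [7, 12, 8]
Final stack (bottom to top): [7, 12, 8]


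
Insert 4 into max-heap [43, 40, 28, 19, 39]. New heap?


Append 4: [43, 40, 28, 19, 39, 4]
Bubble up: no swaps needed
Result: [43, 40, 28, 19, 39, 4]


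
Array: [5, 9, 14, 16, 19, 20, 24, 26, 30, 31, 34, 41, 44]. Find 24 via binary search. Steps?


Search for 24:
[0,12] mid=6 arr[6]=24
Total: 1 comparisons


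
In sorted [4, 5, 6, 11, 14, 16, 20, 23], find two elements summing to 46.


Two pointers: lo=0, hi=7
No pair sums to 46


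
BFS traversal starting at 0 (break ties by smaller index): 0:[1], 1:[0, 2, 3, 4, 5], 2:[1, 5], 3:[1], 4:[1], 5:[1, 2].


BFS queue: start with [0]
Visit order: [0, 1, 2, 3, 4, 5]


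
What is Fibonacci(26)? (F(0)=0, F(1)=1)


F(n)=F(n-1)+F(n-2)
...F(24)=46368, F(25)=75025, F(26)=121393


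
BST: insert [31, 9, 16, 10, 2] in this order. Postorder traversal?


Root = 31; build tree by BST insertion.
Postorder traversal: [2, 10, 16, 9, 31]


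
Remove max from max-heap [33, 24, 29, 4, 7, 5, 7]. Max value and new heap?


Max = 33
Replace root with last, heapify down
Resulting heap: [29, 24, 7, 4, 7, 5]


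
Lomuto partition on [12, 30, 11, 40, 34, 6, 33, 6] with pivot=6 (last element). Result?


Elements <= 6 go left of pivot.
Result: [6, 6, 11, 40, 34, 12, 33, 30], pivot at index 1


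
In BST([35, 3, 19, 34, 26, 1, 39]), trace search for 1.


BST root = 35
Search for 1: compare at each node
Path: [35, 3, 1]


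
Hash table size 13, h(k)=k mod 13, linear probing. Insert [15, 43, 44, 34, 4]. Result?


Insertions: 15->slot 2; 43->slot 4; 44->slot 5; 34->slot 8; 4->slot 6
Table: [None, None, 15, None, 43, 44, 4, None, 34, None, None, None, None]


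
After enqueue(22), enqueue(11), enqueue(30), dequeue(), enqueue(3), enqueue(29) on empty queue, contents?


enqueue(22) -> [22]
enqueue(11) -> [22, 11]
enqueue(30) -> [22, 11, 30]
dequeue() returns 22 -> [11, 30]
enqueue(3) -> [11, 30, 3]
enqueue(29) -> [11, 30, 3, 29]
Final queue (front to back): [11, 30, 3, 29]


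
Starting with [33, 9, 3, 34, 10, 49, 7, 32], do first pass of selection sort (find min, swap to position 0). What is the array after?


After one pass: [3, 9, 33, 34, 10, 49, 7, 32]


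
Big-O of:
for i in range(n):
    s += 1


Per nesting level: O(n) = O(n)
Complexity: O(n)


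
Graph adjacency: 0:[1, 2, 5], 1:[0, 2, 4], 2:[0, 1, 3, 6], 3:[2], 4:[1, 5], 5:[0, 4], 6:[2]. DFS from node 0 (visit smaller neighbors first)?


DFS stack-based: start with [0]
Visit order: [0, 1, 2, 3, 6, 4, 5]


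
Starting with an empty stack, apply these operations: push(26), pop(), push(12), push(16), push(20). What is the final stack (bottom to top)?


push(26) -> [26]
pop() returns 26 -> []
push(12) -> [12]
push(16) -> [12, 16]
push(20) -> [12, 16, 20]
Final stack (bottom to top): [12, 16, 20]


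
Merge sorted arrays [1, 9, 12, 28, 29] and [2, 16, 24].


Compare heads, take smaller each step.
Merged: [1, 2, 9, 12, 16, 24, 28, 29]


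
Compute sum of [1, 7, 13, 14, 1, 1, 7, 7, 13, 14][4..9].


Prefix sums: [0, 1, 8, 21, 35, 36, 37, 44, 51, 64, 78]
Sum[4..9] = prefix[10] - prefix[4] = 78 - 35 = 43


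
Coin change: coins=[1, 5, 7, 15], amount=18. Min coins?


dp[0]=0; dp[i]=1+min(dp[i-c] for c in coins)
...dp[13]=3, dp[14]=2, dp[15]=1, dp[16]=2, dp[17]=3, dp[18]=4
Minimum coins for 18 = 4


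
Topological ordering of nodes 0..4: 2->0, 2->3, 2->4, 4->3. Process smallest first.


Kahn's algorithm, process smallest node first
Order: [1, 2, 0, 4, 3]


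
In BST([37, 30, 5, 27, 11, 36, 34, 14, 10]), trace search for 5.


BST root = 37
Search for 5: compare at each node
Path: [37, 30, 5]


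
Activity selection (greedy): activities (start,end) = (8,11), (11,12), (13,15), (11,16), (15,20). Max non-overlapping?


Greedy: pick earliest-ending, then skip overlaps.
Selected (4 activities): [(8, 11), (11, 12), (13, 15), (15, 20)]


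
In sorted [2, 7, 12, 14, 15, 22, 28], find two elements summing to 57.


Two pointers: lo=0, hi=6
No pair sums to 57


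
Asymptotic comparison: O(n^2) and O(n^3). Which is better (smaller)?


quadratic grows slower than cubic
O(n^2) is asymptotically smaller; O(n^3) grows faster


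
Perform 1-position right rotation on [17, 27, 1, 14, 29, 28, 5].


Right rotate by 1: [5, 17, 27, 1, 14, 29, 28]


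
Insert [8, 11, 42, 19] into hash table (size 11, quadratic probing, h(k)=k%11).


Insertions: 8->slot 8; 11->slot 0; 42->slot 9; 19->slot 1
Table: [11, 19, None, None, None, None, None, None, 8, 42, None]


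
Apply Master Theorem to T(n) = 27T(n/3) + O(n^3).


a=27, b=3, c=3. log_3(27)=3 = c=3. Case 2: O(n^c log n) = O(n^3 log n)
Complexity: O(n^3 log n)


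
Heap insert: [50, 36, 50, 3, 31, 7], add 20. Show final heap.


Append 20: [50, 36, 50, 3, 31, 7, 20]
Bubble up: no swaps needed
Result: [50, 36, 50, 3, 31, 7, 20]


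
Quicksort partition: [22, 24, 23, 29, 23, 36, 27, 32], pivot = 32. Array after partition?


Elements <= 32 go left of pivot.
Result: [22, 24, 23, 29, 23, 27, 32, 36], pivot at index 6


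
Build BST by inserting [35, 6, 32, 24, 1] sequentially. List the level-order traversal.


Root = 35; build tree by BST insertion.
Level-Order traversal: [35, 6, 1, 32, 24]


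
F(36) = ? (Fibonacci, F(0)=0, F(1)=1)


F(n)=F(n-1)+F(n-2)
...F(34)=5702887, F(35)=9227465, F(36)=14930352


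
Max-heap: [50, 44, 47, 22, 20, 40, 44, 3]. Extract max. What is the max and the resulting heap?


Max = 50
Replace root with last, heapify down
Resulting heap: [47, 44, 44, 22, 20, 40, 3]


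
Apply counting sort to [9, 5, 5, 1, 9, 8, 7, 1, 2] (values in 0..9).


Count array: [0, 2, 1, 0, 0, 2, 0, 1, 1, 2]
Reconstruct: [1, 1, 2, 5, 5, 7, 8, 9, 9]


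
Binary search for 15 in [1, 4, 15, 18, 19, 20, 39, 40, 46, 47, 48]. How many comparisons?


Search for 15:
[0,10] mid=5 arr[5]=20
[0,4] mid=2 arr[2]=15
Total: 2 comparisons


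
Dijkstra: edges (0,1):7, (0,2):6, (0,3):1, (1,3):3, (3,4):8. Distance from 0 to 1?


Dijkstra from 0:
Distances: {0: 0, 1: 4, 2: 6, 3: 1, 4: 9}
Shortest distance to 1 = 4, path = [0, 3, 1]


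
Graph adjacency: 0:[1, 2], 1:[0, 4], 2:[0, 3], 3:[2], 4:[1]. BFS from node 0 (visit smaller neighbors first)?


BFS queue: start with [0]
Visit order: [0, 1, 2, 4, 3]


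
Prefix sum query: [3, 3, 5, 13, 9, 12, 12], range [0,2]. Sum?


Prefix sums: [0, 3, 6, 11, 24, 33, 45, 57]
Sum[0..2] = prefix[3] - prefix[0] = 11 - 0 = 11


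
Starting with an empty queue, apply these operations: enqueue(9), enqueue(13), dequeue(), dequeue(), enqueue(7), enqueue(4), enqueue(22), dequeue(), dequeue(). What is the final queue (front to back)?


enqueue(9) -> [9]
enqueue(13) -> [9, 13]
dequeue() returns 9 -> [13]
dequeue() returns 13 -> []
enqueue(7) -> [7]
enqueue(4) -> [7, 4]
enqueue(22) -> [7, 4, 22]
dequeue() returns 7 -> [4, 22]
dequeue() returns 4 -> [22]
Final queue (front to back): [22]


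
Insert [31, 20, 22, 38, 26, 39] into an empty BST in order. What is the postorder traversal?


Root = 31; build tree by BST insertion.
Postorder traversal: [26, 22, 20, 39, 38, 31]


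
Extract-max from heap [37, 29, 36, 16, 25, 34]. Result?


Max = 37
Replace root with last, heapify down
Resulting heap: [36, 29, 34, 16, 25]


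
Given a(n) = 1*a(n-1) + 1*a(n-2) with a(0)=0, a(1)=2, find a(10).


Build bottom-up:
...a(8)=42, a(9)=68, a(10)=1*68+1*42=110


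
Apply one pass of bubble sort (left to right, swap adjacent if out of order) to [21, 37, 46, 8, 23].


After one pass: [21, 37, 8, 23, 46]


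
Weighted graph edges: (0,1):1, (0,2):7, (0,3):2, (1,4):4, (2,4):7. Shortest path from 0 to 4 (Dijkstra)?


Dijkstra from 0:
Distances: {0: 0, 1: 1, 2: 7, 3: 2, 4: 5}
Shortest distance to 4 = 5, path = [0, 1, 4]


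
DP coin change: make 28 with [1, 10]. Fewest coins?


dp[0]=0; dp[i]=1+min(dp[i-c] for c in coins)
...dp[23]=5, dp[24]=6, dp[25]=7, dp[26]=8, dp[27]=9, dp[28]=10
Minimum coins for 28 = 10


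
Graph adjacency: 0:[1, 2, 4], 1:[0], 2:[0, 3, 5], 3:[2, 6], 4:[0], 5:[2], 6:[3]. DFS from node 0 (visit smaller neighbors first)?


DFS stack-based: start with [0]
Visit order: [0, 1, 2, 3, 6, 5, 4]


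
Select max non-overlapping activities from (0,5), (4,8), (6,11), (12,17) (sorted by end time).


Greedy: pick earliest-ending, then skip overlaps.
Selected (3 activities): [(0, 5), (6, 11), (12, 17)]


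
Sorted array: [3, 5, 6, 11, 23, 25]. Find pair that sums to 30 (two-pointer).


Two pointers: lo=0, hi=5
Found pair: (5, 25) summing to 30


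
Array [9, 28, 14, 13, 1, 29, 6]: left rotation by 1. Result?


Left rotate by 1: [28, 14, 13, 1, 29, 6, 9]


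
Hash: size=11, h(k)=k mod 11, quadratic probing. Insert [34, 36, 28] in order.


Insertions: 34->slot 1; 36->slot 3; 28->slot 6
Table: [None, 34, None, 36, None, None, 28, None, None, None, None]


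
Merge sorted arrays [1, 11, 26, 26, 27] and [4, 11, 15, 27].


Compare heads, take smaller each step.
Merged: [1, 4, 11, 11, 15, 26, 26, 27, 27]


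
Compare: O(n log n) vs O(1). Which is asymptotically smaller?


constant grows slower than linearithmic
O(1) is asymptotically smaller; O(n log n) grows faster


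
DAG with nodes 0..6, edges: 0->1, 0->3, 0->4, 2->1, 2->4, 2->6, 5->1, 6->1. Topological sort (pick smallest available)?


Kahn's algorithm, process smallest node first
Order: [0, 2, 3, 4, 5, 6, 1]


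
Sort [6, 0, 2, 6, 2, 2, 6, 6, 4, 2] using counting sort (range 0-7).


Count array: [1, 0, 4, 0, 1, 0, 4, 0]
Reconstruct: [0, 2, 2, 2, 2, 4, 6, 6, 6, 6]


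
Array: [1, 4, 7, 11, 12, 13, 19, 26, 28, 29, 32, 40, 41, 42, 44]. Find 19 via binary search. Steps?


Search for 19:
[0,14] mid=7 arr[7]=26
[0,6] mid=3 arr[3]=11
[4,6] mid=5 arr[5]=13
[6,6] mid=6 arr[6]=19
Total: 4 comparisons


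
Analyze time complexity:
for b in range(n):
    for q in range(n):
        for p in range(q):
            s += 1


Per nesting level: O(n) * O(n) * O(n) [triangular over q] = O(n^3)
Complexity: O(n^3)


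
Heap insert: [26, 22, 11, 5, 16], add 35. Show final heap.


Append 35: [26, 22, 11, 5, 16, 35]
Bubble up: swap idx 5(35) with idx 2(11); swap idx 2(35) with idx 0(26)
Result: [35, 22, 26, 5, 16, 11]


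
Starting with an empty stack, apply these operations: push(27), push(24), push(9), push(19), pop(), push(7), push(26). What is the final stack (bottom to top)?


push(27) -> [27]
push(24) -> [27, 24]
push(9) -> [27, 24, 9]
push(19) -> [27, 24, 9, 19]
pop() returns 19 -> [27, 24, 9]
push(7) -> [27, 24, 9, 7]
push(26) -> [27, 24, 9, 7, 26]
Final stack (bottom to top): [27, 24, 9, 7, 26]


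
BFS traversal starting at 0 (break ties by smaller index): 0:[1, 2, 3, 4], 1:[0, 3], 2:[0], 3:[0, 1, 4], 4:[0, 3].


BFS queue: start with [0]
Visit order: [0, 1, 2, 3, 4]


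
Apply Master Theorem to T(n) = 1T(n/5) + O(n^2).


a=1, b=5, c=2. log_5(1)=0 < c=2. Case 3: O(n^c) = O(n^2)
Complexity: O(n^2)


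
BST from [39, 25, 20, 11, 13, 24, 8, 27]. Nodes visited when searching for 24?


BST root = 39
Search for 24: compare at each node
Path: [39, 25, 20, 24]


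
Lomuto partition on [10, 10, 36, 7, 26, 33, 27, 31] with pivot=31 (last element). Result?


Elements <= 31 go left of pivot.
Result: [10, 10, 7, 26, 27, 31, 36, 33], pivot at index 5


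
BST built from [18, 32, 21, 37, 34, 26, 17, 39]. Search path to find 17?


BST root = 18
Search for 17: compare at each node
Path: [18, 17]


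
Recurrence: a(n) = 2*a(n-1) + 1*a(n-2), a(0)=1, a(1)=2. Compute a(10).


Build bottom-up:
...a(8)=985, a(9)=2378, a(10)=2*2378+1*985=5741


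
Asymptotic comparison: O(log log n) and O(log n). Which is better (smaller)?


double-logarithmic grows slower than logarithmic
O(log log n) is asymptotically smaller; O(log n) grows faster


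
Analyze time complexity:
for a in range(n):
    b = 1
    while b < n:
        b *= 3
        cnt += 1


Per nesting level: O(n) * O(log n) = O(n log n)
Complexity: O(n log n)


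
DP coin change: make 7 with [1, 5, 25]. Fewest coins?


dp[0]=0; dp[i]=1+min(dp[i-c] for c in coins)
...dp[2]=2, dp[3]=3, dp[4]=4, dp[5]=1, dp[6]=2, dp[7]=3
Minimum coins for 7 = 3


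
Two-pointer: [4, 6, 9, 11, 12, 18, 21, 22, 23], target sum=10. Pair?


Two pointers: lo=0, hi=8
Found pair: (4, 6) summing to 10


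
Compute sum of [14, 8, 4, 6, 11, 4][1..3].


Prefix sums: [0, 14, 22, 26, 32, 43, 47]
Sum[1..3] = prefix[4] - prefix[1] = 32 - 14 = 18


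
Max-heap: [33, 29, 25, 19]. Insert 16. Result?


Append 16: [33, 29, 25, 19, 16]
Bubble up: no swaps needed
Result: [33, 29, 25, 19, 16]


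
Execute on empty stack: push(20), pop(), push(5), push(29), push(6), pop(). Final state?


push(20) -> [20]
pop() returns 20 -> []
push(5) -> [5]
push(29) -> [5, 29]
push(6) -> [5, 29, 6]
pop() returns 6 -> [5, 29]
Final stack (bottom to top): [5, 29]


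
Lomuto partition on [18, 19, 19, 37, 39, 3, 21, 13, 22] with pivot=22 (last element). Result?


Elements <= 22 go left of pivot.
Result: [18, 19, 19, 3, 21, 13, 22, 37, 39], pivot at index 6


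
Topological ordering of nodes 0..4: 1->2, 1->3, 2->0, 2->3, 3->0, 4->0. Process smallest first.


Kahn's algorithm, process smallest node first
Order: [1, 2, 3, 4, 0]


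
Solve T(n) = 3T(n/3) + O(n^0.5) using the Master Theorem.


a=3, b=3, c=0.5. log_3(3)=1 > c=0.5. Case 1: O(n^log_b(a)) = O(n)
Complexity: O(n)


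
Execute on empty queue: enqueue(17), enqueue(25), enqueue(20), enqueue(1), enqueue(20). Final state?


enqueue(17) -> [17]
enqueue(25) -> [17, 25]
enqueue(20) -> [17, 25, 20]
enqueue(1) -> [17, 25, 20, 1]
enqueue(20) -> [17, 25, 20, 1, 20]
Final queue (front to back): [17, 25, 20, 1, 20]


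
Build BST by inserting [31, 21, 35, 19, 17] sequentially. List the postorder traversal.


Root = 31; build tree by BST insertion.
Postorder traversal: [17, 19, 21, 35, 31]


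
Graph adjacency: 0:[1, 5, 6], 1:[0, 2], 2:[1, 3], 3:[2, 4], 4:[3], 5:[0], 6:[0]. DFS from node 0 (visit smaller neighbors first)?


DFS stack-based: start with [0]
Visit order: [0, 1, 2, 3, 4, 5, 6]


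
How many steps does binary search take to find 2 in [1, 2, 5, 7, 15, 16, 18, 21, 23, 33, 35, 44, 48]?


Search for 2:
[0,12] mid=6 arr[6]=18
[0,5] mid=2 arr[2]=5
[0,1] mid=0 arr[0]=1
[1,1] mid=1 arr[1]=2
Total: 4 comparisons


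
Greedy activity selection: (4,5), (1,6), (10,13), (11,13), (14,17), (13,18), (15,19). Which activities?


Greedy: pick earliest-ending, then skip overlaps.
Selected (3 activities): [(4, 5), (10, 13), (14, 17)]


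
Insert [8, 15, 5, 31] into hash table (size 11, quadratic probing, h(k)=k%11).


Insertions: 8->slot 8; 15->slot 4; 5->slot 5; 31->slot 9
Table: [None, None, None, None, 15, 5, None, None, 8, 31, None]


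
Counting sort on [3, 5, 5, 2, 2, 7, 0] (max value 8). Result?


Count array: [1, 0, 2, 1, 0, 2, 0, 1, 0]
Reconstruct: [0, 2, 2, 3, 5, 5, 7]


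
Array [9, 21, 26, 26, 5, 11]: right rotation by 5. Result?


Right rotate by 5: [21, 26, 26, 5, 11, 9]


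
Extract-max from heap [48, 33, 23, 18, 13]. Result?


Max = 48
Replace root with last, heapify down
Resulting heap: [33, 18, 23, 13]


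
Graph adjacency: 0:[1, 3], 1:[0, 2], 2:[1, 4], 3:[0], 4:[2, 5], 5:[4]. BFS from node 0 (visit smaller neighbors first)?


BFS queue: start with [0]
Visit order: [0, 1, 3, 2, 4, 5]


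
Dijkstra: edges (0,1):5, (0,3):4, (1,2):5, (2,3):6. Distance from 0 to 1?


Dijkstra from 0:
Distances: {0: 0, 1: 5, 2: 10, 3: 4}
Shortest distance to 1 = 5, path = [0, 1]


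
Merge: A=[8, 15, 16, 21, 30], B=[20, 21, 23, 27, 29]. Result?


Compare heads, take smaller each step.
Merged: [8, 15, 16, 20, 21, 21, 23, 27, 29, 30]


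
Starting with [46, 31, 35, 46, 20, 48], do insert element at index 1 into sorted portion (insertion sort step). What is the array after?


After one pass: [31, 46, 35, 46, 20, 48]


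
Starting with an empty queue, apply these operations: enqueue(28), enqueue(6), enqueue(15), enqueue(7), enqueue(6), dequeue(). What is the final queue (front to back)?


enqueue(28) -> [28]
enqueue(6) -> [28, 6]
enqueue(15) -> [28, 6, 15]
enqueue(7) -> [28, 6, 15, 7]
enqueue(6) -> [28, 6, 15, 7, 6]
dequeue() returns 28 -> [6, 15, 7, 6]
Final queue (front to back): [6, 15, 7, 6]


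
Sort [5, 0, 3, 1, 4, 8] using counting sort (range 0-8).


Count array: [1, 1, 0, 1, 1, 1, 0, 0, 1]
Reconstruct: [0, 1, 3, 4, 5, 8]


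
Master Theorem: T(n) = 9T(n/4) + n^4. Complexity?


a=9, b=4, c=4. log_4(9)=1.585 < c=4. Case 3: O(n^c) = O(n^4)
Complexity: O(n^4)


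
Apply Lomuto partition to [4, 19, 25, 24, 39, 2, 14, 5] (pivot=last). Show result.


Elements <= 5 go left of pivot.
Result: [4, 2, 5, 24, 39, 19, 14, 25], pivot at index 2


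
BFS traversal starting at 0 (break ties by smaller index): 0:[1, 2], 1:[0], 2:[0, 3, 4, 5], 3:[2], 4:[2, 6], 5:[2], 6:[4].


BFS queue: start with [0]
Visit order: [0, 1, 2, 3, 4, 5, 6]


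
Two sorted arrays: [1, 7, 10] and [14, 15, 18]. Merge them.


Compare heads, take smaller each step.
Merged: [1, 7, 10, 14, 15, 18]


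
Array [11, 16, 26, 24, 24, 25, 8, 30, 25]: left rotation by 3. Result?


Left rotate by 3: [24, 24, 25, 8, 30, 25, 11, 16, 26]


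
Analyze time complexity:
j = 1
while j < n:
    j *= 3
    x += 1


Per nesting level: O(log n) = O(log n)
Complexity: O(log n)


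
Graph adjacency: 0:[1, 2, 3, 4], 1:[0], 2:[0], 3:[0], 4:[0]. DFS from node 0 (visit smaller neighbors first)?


DFS stack-based: start with [0]
Visit order: [0, 1, 2, 3, 4]


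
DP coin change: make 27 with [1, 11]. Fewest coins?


dp[0]=0; dp[i]=1+min(dp[i-c] for c in coins)
...dp[22]=2, dp[23]=3, dp[24]=4, dp[25]=5, dp[26]=6, dp[27]=7
Minimum coins for 27 = 7


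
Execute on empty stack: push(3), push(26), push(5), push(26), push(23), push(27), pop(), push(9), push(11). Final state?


push(3) -> [3]
push(26) -> [3, 26]
push(5) -> [3, 26, 5]
push(26) -> [3, 26, 5, 26]
push(23) -> [3, 26, 5, 26, 23]
push(27) -> [3, 26, 5, 26, 23, 27]
pop() returns 27 -> [3, 26, 5, 26, 23]
push(9) -> [3, 26, 5, 26, 23, 9]
push(11) -> [3, 26, 5, 26, 23, 9, 11]
Final stack (bottom to top): [3, 26, 5, 26, 23, 9, 11]


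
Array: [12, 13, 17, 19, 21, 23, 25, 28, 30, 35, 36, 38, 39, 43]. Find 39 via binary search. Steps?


Search for 39:
[0,13] mid=6 arr[6]=25
[7,13] mid=10 arr[10]=36
[11,13] mid=12 arr[12]=39
Total: 3 comparisons


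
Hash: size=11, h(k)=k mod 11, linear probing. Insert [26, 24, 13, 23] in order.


Insertions: 26->slot 4; 24->slot 2; 13->slot 3; 23->slot 1
Table: [None, 23, 24, 13, 26, None, None, None, None, None, None]


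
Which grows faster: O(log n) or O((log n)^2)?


logarithmic grows slower than polylogarithmic
O(log n) is asymptotically smaller; O((log n)^2) grows faster


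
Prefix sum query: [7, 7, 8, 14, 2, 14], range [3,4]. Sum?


Prefix sums: [0, 7, 14, 22, 36, 38, 52]
Sum[3..4] = prefix[5] - prefix[3] = 38 - 22 = 16


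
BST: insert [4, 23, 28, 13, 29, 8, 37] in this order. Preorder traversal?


Root = 4; build tree by BST insertion.
Preorder traversal: [4, 23, 13, 8, 28, 29, 37]


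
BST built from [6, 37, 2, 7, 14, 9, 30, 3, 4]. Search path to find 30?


BST root = 6
Search for 30: compare at each node
Path: [6, 37, 7, 14, 30]


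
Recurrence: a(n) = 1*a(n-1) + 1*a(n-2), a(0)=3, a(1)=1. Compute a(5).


Build bottom-up:
...a(3)=5, a(4)=9, a(5)=1*9+1*5=14


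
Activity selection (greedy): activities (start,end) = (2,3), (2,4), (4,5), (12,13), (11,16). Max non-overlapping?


Greedy: pick earliest-ending, then skip overlaps.
Selected (3 activities): [(2, 3), (4, 5), (12, 13)]


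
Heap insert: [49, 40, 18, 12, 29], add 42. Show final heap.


Append 42: [49, 40, 18, 12, 29, 42]
Bubble up: swap idx 5(42) with idx 2(18)
Result: [49, 40, 42, 12, 29, 18]


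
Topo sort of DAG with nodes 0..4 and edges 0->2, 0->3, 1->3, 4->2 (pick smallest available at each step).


Kahn's algorithm, process smallest node first
Order: [0, 1, 3, 4, 2]


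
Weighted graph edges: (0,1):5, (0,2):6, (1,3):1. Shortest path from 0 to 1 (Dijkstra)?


Dijkstra from 0:
Distances: {0: 0, 1: 5, 2: 6, 3: 6}
Shortest distance to 1 = 5, path = [0, 1]


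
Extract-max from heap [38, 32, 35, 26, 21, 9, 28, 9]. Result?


Max = 38
Replace root with last, heapify down
Resulting heap: [35, 32, 28, 26, 21, 9, 9]


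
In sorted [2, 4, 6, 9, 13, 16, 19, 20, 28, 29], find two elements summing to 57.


Two pointers: lo=0, hi=9
Found pair: (28, 29) summing to 57


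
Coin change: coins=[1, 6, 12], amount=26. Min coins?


dp[0]=0; dp[i]=1+min(dp[i-c] for c in coins)
...dp[21]=5, dp[22]=6, dp[23]=7, dp[24]=2, dp[25]=3, dp[26]=4
Minimum coins for 26 = 4


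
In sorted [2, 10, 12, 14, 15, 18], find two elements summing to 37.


Two pointers: lo=0, hi=5
No pair sums to 37


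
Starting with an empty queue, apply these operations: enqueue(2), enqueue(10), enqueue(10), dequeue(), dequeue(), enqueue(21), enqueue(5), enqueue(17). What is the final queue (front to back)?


enqueue(2) -> [2]
enqueue(10) -> [2, 10]
enqueue(10) -> [2, 10, 10]
dequeue() returns 2 -> [10, 10]
dequeue() returns 10 -> [10]
enqueue(21) -> [10, 21]
enqueue(5) -> [10, 21, 5]
enqueue(17) -> [10, 21, 5, 17]
Final queue (front to back): [10, 21, 5, 17]


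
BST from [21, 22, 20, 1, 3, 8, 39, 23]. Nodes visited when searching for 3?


BST root = 21
Search for 3: compare at each node
Path: [21, 20, 1, 3]


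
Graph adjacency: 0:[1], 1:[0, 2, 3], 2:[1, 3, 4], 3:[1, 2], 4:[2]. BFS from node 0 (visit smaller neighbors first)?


BFS queue: start with [0]
Visit order: [0, 1, 2, 3, 4]


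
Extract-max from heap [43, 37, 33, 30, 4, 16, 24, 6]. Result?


Max = 43
Replace root with last, heapify down
Resulting heap: [37, 30, 33, 6, 4, 16, 24]


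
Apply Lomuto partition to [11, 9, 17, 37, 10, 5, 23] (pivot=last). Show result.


Elements <= 23 go left of pivot.
Result: [11, 9, 17, 10, 5, 23, 37], pivot at index 5


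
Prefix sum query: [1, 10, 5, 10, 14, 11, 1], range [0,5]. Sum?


Prefix sums: [0, 1, 11, 16, 26, 40, 51, 52]
Sum[0..5] = prefix[6] - prefix[0] = 51 - 0 = 51


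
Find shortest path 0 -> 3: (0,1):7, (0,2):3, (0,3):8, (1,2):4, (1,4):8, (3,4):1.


Dijkstra from 0:
Distances: {0: 0, 1: 7, 2: 3, 3: 8, 4: 9}
Shortest distance to 3 = 8, path = [0, 3]


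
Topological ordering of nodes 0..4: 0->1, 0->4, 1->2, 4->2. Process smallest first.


Kahn's algorithm, process smallest node first
Order: [0, 1, 3, 4, 2]


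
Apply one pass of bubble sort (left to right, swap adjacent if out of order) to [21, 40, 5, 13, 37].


After one pass: [21, 5, 13, 37, 40]


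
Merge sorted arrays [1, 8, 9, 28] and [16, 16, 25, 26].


Compare heads, take smaller each step.
Merged: [1, 8, 9, 16, 16, 25, 26, 28]


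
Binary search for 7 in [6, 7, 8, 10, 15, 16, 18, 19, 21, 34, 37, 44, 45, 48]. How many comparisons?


Search for 7:
[0,13] mid=6 arr[6]=18
[0,5] mid=2 arr[2]=8
[0,1] mid=0 arr[0]=6
[1,1] mid=1 arr[1]=7
Total: 4 comparisons


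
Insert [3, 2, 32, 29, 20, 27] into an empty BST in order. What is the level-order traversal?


Root = 3; build tree by BST insertion.
Level-Order traversal: [3, 2, 32, 29, 20, 27]


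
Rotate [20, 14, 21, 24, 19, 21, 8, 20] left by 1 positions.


Left rotate by 1: [14, 21, 24, 19, 21, 8, 20, 20]


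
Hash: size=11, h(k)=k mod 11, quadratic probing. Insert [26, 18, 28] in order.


Insertions: 26->slot 4; 18->slot 7; 28->slot 6
Table: [None, None, None, None, 26, None, 28, 18, None, None, None]


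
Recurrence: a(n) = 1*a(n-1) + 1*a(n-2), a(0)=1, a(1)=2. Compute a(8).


Build bottom-up:
...a(6)=21, a(7)=34, a(8)=1*34+1*21=55


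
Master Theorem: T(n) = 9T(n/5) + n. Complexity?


a=9, b=5, c=1. log_5(9)=1.365 > c=1. Case 1: O(n^log_b(a)) = O(n^1.365)
Complexity: O(n^1.365)


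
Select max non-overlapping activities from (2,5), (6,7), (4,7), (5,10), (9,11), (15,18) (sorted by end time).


Greedy: pick earliest-ending, then skip overlaps.
Selected (4 activities): [(2, 5), (6, 7), (9, 11), (15, 18)]


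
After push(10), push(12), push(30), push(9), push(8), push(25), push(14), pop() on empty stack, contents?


push(10) -> [10]
push(12) -> [10, 12]
push(30) -> [10, 12, 30]
push(9) -> [10, 12, 30, 9]
push(8) -> [10, 12, 30, 9, 8]
push(25) -> [10, 12, 30, 9, 8, 25]
push(14) -> [10, 12, 30, 9, 8, 25, 14]
pop() returns 14 -> [10, 12, 30, 9, 8, 25]
Final stack (bottom to top): [10, 12, 30, 9, 8, 25]


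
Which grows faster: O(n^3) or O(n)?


linear grows slower than cubic
O(n) is asymptotically smaller; O(n^3) grows faster


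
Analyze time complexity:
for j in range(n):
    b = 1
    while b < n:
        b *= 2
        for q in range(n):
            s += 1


Per nesting level: O(n) * O(log n) * O(n) = O(n^2 log n)
Complexity: O(n^2 log n)


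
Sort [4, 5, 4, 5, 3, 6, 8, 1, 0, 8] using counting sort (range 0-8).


Count array: [1, 1, 0, 1, 2, 2, 1, 0, 2]
Reconstruct: [0, 1, 3, 4, 4, 5, 5, 6, 8, 8]


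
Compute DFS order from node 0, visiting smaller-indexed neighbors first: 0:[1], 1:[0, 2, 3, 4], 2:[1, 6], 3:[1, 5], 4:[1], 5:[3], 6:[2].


DFS stack-based: start with [0]
Visit order: [0, 1, 2, 6, 3, 5, 4]


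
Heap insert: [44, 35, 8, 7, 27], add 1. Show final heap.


Append 1: [44, 35, 8, 7, 27, 1]
Bubble up: no swaps needed
Result: [44, 35, 8, 7, 27, 1]


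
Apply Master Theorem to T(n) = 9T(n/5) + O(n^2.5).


a=9, b=5, c=2.5. log_5(9)=1.365 < c=2.5. Case 3: O(n^c) = O(n^2.500)
Complexity: O(n^2.500)


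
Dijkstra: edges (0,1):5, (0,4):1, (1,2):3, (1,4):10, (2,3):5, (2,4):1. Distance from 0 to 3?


Dijkstra from 0:
Distances: {0: 0, 1: 5, 2: 2, 3: 7, 4: 1}
Shortest distance to 3 = 7, path = [0, 4, 2, 3]


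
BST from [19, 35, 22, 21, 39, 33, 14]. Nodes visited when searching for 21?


BST root = 19
Search for 21: compare at each node
Path: [19, 35, 22, 21]


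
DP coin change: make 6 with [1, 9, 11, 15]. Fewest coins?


dp[0]=0; dp[i]=1+min(dp[i-c] for c in coins)
...dp[1]=1, dp[2]=2, dp[3]=3, dp[4]=4, dp[5]=5, dp[6]=6
Minimum coins for 6 = 6


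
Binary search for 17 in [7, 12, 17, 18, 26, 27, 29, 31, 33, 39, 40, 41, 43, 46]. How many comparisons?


Search for 17:
[0,13] mid=6 arr[6]=29
[0,5] mid=2 arr[2]=17
Total: 2 comparisons


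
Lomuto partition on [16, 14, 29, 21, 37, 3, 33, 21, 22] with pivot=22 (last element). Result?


Elements <= 22 go left of pivot.
Result: [16, 14, 21, 3, 21, 22, 33, 37, 29], pivot at index 5


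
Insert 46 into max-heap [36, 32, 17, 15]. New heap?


Append 46: [36, 32, 17, 15, 46]
Bubble up: swap idx 4(46) with idx 1(32); swap idx 1(46) with idx 0(36)
Result: [46, 36, 17, 15, 32]


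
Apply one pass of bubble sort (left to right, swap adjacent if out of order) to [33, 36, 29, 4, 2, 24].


After one pass: [33, 29, 4, 2, 24, 36]


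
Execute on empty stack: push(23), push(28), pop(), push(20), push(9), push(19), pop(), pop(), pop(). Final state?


push(23) -> [23]
push(28) -> [23, 28]
pop() returns 28 -> [23]
push(20) -> [23, 20]
push(9) -> [23, 20, 9]
push(19) -> [23, 20, 9, 19]
pop() returns 19 -> [23, 20, 9]
pop() returns 9 -> [23, 20]
pop() returns 20 -> [23]
Final stack (bottom to top): [23]
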